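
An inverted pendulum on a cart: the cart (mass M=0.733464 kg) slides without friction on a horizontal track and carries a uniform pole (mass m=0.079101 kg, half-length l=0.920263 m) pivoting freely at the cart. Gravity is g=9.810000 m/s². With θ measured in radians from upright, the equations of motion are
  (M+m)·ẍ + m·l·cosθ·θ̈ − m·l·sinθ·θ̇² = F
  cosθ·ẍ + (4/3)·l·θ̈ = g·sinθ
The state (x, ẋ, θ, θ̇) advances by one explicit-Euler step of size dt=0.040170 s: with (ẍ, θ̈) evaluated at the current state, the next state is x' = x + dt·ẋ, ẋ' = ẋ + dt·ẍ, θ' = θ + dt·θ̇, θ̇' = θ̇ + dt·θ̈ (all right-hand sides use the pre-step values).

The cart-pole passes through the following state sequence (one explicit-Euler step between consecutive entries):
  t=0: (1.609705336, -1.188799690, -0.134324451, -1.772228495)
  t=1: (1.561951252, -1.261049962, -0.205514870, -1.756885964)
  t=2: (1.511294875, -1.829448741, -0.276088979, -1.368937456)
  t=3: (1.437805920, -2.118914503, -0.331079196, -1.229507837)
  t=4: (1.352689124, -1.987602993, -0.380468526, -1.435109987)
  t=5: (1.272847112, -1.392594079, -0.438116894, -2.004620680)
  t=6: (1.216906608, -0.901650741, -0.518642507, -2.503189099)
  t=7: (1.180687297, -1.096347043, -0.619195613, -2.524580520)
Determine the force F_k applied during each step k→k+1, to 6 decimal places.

F_0 = -1.403319 N
F_1 = -10.763583 N
F_2 = -5.575075 N
F_3 = 2.339614 N
F_4 = 11.133373 N
F_5 = 9.236831 N
F_6 = -3.745913 N

step 0→1:
  ẍ = (ẋ'−ẋ)/dt = (-1.261049962−-1.188799690)/0.040170 = -1.798613
  θ̈ = (θ̇'−θ̇)/dt = (-1.756885964−-1.772228495)/0.040170 = 0.381940
  sinθ=-0.133921, cosθ=0.990992
  F = (M+m)·ẍ + m·l·cosθ·θ̈ − m·l·sinθ·θ̇² = -1.461490 + 0.027552 − -0.030618 = -1.403319
step 1→2:
  ẍ = (ẋ'−ẋ)/dt = (-1.829448741−-1.261049962)/0.040170 = -14.149833
  θ̈ = (θ̇'−θ̇)/dt = (-1.368937456−-1.756885964)/0.040170 = 9.657668
  sinθ=-0.204071, cosθ=0.978956
  F = (M+m)·ẍ + m·l·cosθ·θ̈ − m·l·sinθ·θ̇² = -11.497659 + 0.688223 − -0.045852 = -10.763583
step 2→3:
  ẍ = (ẋ'−ẋ)/dt = (-2.118914503−-1.829448741)/0.040170 = -7.206018
  θ̈ = (θ̇'−θ̇)/dt = (-1.229507837−-1.368937456)/0.040170 = 3.470989
  sinθ=-0.272595, cosθ=0.962129
  F = (M+m)·ẍ + m·l·cosθ·θ̈ − m·l·sinθ·θ̇² = -5.855358 + 0.243097 − -0.037186 = -5.575075
step 3→4:
  ẍ = (ẋ'−ẋ)/dt = (-1.987602993−-2.118914503)/0.040170 = 3.268895
  θ̈ = (θ̇'−θ̇)/dt = (-1.435109987−-1.229507837)/0.040170 = -5.118301
  sinθ=-0.325064, cosθ=0.945692
  F = (M+m)·ẍ + m·l·cosθ·θ̈ − m·l·sinθ·θ̇² = 2.656190 + -0.352346 − -0.035771 = 2.339614
step 4→5:
  ẍ = (ẋ'−ẋ)/dt = (-1.392594079−-1.987602993)/0.040170 = 14.812271
  θ̈ = (θ̇'−θ̇)/dt = (-2.004620680−-1.435109987)/0.040170 = -14.177513
  sinθ=-0.371356, cosθ=0.928491
  F = (M+m)·ẍ + m·l·cosθ·θ̈ − m·l·sinθ·θ̇² = 12.035933 + -0.958234 − -0.055674 = 11.133373
step 5→6:
  ẍ = (ẋ'−ẋ)/dt = (-0.901650741−-1.392594079)/0.040170 = 12.221641
  θ̈ = (θ̇'−θ̇)/dt = (-2.503189099−-2.004620680)/0.040170 = -12.411462
  sinθ=-0.424235, cosθ=0.905552
  F = (M+m)·ẍ + m·l·cosθ·θ̈ − m·l·sinθ·θ̇² = 9.930878 + -0.818145 − -0.124098 = 9.236831
step 6→7:
  ẍ = (ẋ'−ẋ)/dt = (-1.096347043−-0.901650741)/0.040170 = -4.846809
  θ̈ = (θ̇'−θ̇)/dt = (-2.524580520−-2.503189099)/0.040170 = -0.532522
  sinθ=-0.495702, cosθ=0.868493
  F = (M+m)·ẍ + m·l·cosθ·θ̈ − m·l·sinθ·θ̇² = -3.938347 + -0.033667 − -0.226101 = -3.745913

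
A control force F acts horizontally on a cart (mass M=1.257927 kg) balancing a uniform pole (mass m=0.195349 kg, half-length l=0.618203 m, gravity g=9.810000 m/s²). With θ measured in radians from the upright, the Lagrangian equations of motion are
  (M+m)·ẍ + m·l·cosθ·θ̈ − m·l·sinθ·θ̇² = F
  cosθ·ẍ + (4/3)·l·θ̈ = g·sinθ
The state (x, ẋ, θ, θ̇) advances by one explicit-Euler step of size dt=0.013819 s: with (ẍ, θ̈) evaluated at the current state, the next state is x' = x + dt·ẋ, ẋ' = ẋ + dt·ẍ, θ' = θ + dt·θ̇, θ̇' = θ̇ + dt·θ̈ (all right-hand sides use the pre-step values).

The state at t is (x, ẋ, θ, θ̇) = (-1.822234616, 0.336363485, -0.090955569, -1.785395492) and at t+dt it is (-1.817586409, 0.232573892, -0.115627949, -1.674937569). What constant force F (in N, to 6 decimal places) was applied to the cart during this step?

F = -9.918763 N

ẍ = (ẋ'−ẋ)/dt = (0.232573892−0.336363485)/0.013819 = -7.510644
θ̈ = (θ̇'−θ̇)/dt = (-1.674937569−-1.785395492)/0.013819 = 7.993192
sinθ=-0.090830, cosθ=0.995866
F = (M+m)·ẍ + m·l·cosθ·θ̈ − m·l·sinθ·θ̇² = -10.915039 + 0.961310 − -0.034966 = -9.918763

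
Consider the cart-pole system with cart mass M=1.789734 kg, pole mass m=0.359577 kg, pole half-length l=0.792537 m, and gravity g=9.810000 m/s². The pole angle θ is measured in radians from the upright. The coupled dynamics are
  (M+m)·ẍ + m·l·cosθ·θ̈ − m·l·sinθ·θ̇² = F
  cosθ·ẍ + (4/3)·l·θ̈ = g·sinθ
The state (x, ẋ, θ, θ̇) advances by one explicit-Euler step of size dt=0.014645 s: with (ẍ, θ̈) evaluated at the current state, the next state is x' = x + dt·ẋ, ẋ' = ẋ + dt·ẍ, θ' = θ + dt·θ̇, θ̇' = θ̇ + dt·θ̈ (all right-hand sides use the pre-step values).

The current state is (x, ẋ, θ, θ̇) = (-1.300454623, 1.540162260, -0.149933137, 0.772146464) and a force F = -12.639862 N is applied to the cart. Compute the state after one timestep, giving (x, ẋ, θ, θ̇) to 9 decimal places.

sinθ=-0.149372020, cosθ=0.988781068
temp = (F + m·l·θ̇²·sinθ)/(M+m) = (-12.639862 + -0.025379326)/2.149311 = -5.892698323
θ̈ = (g·sinθ − cosθ·temp)/(l·(4/3 − m·cos²θ/(M+m))) = 4.704265610
ẍ = temp − m·l·θ̈·cosθ/(M+m) = -6.509441235
Euler: x'=-1.300454623+0.014645·1.540162260=-1.277898947, ẋ'=1.540162260+0.014645·-6.509441235=1.444831493
       θ'=-0.149933137+0.014645·0.772146464=-0.138625052, θ̇'=0.772146464+0.014645·4.704265610=0.841040434

(-1.277898947, 1.444831493, -0.138625052, 0.841040434)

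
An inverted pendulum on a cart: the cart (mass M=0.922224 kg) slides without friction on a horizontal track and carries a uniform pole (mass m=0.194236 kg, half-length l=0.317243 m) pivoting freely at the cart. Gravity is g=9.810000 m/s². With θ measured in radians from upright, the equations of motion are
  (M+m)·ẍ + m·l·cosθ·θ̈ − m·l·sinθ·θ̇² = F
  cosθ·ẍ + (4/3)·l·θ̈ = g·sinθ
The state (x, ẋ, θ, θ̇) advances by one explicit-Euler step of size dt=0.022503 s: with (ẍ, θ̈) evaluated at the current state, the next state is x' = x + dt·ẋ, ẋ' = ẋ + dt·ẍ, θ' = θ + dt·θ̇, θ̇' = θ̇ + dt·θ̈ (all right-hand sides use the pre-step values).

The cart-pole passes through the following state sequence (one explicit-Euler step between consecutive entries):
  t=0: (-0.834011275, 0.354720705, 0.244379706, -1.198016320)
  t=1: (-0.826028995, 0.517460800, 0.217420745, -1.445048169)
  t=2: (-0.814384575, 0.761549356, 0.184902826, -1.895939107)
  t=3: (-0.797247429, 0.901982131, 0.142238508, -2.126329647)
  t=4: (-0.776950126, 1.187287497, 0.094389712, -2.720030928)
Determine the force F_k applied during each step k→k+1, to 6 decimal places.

F_0 = 7.396412 N
F_1 = 10.876804 N
F_2 = 6.306560 N
F_3 = 12.506282 N

step 0→1:
  ẍ = (ẋ'−ẋ)/dt = (0.517460800−0.354720705)/0.022503 = 7.231929
  θ̈ = (θ̇'−θ̇)/dt = (-1.445048169−-1.198016320)/0.022503 = -10.977730
  sinθ=0.241955, cosθ=0.970288
  F = (M+m)·ẍ + m·l·cosθ·θ̈ − m·l·sinθ·θ̇² = 8.074159 + -0.656349 − 0.021398 = 7.396412
step 1→2:
  ẍ = (ẋ'−ẋ)/dt = (0.761549356−0.517460800)/0.022503 = 10.846934
  θ̈ = (θ̇'−θ̇)/dt = (-1.895939107−-1.445048169)/0.022503 = -20.036926
  sinθ=0.215712, cosθ=0.976457
  F = (M+m)·ẍ + m·l·cosθ·θ̈ − m·l·sinθ·θ̇² = 12.110168 + -1.205608 − 0.027756 = 10.876804
step 2→3:
  ẍ = (ẋ'−ẋ)/dt = (0.901982131−0.761549356)/0.022503 = 6.240625
  θ̈ = (θ̇'−θ̇)/dt = (-2.126329647−-1.895939107)/0.022503 = -10.238214
  sinθ=0.183851, cosθ=0.982954
  F = (M+m)·ẍ + m·l·cosθ·θ̈ − m·l·sinθ·θ̇² = 6.967408 + -0.620125 − 0.040723 = 6.306560
step 3→4:
  ẍ = (ẋ'−ẋ)/dt = (1.187287497−0.901982131)/0.022503 = 12.678548
  θ̈ = (θ̇'−θ̇)/dt = (-2.720030928−-2.126329647)/0.022503 = -26.383206
  sinθ=0.141759, cosθ=0.989901
  F = (M+m)·ẍ + m·l·cosθ·θ̈ − m·l·sinθ·θ̇² = 14.155092 + -1.609315 − 0.039494 = 12.506282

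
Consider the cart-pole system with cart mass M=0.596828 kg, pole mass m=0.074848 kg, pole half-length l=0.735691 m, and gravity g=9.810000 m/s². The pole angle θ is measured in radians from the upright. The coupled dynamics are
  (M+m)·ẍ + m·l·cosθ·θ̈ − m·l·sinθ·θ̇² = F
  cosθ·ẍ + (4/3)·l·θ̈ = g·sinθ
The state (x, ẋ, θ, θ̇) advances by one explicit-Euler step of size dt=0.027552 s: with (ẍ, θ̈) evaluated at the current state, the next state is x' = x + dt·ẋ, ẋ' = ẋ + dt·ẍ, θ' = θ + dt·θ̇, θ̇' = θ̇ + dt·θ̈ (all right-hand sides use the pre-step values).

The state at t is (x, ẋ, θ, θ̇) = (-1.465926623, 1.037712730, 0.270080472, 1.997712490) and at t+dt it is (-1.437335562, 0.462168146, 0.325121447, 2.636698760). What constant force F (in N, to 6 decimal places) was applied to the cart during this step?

F = -12.858764 N

ẍ = (ẋ'−ẋ)/dt = (0.462168146−1.037712730)/0.027552 = -20.889394
θ̈ = (θ̇'−θ̇)/dt = (2.636698760−1.997712490)/0.027552 = 23.192010
sinθ=0.266809, cosθ=0.963749
F = (M+m)·ẍ + m·l·cosθ·θ̈ − m·l·sinθ·θ̇² = -14.030905 + 1.230774 − 0.058633 = -12.858764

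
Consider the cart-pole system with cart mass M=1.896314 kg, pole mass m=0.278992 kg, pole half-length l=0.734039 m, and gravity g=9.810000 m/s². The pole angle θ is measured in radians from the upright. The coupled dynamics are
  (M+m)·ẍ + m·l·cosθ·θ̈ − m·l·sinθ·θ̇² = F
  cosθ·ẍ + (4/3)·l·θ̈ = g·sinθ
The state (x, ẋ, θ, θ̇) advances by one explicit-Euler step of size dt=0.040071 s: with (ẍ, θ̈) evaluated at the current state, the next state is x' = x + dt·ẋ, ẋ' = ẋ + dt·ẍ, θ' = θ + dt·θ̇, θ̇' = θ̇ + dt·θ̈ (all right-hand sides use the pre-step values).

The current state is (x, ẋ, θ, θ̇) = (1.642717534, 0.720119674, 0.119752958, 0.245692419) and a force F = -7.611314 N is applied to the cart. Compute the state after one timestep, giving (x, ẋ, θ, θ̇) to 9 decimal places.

(1.671573449, 0.560301392, 0.129598099, 0.455799506)

sinθ=0.119466938, cosθ=0.992838180
temp = (F + m·l·θ̇²·sinθ)/(M+m) = (-7.611314 + 0.001476870)/2.175306 = -3.498283520
θ̈ = (g·sinθ − cosθ·temp)/(l·(4/3 − m·cos²θ/(M+m))) = 5.243370197
ẍ = temp − m·l·θ̈·cosθ/(M+m) = -3.988377669
Euler: x'=1.642717534+0.040071·0.720119674=1.671573449, ẋ'=0.720119674+0.040071·-3.988377669=0.560301392
       θ'=0.119752958+0.040071·0.245692419=0.129598099, θ̇'=0.245692419+0.040071·5.243370197=0.455799506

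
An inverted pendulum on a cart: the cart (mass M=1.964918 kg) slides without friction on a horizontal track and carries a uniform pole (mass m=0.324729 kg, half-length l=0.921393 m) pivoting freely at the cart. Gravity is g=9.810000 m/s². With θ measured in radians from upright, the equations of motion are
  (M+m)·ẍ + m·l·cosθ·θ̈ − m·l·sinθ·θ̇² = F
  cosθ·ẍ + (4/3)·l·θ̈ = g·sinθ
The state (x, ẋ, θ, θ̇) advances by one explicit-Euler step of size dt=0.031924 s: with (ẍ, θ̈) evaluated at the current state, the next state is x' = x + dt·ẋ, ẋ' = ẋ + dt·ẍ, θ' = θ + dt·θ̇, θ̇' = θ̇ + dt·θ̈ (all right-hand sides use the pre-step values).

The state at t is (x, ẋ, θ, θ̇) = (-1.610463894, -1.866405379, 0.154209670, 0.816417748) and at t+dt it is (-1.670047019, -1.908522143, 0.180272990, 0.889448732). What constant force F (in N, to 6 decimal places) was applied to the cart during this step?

ẍ = (ẋ'−ẋ)/dt = (-1.908522143−-1.866405379)/0.031924 = -1.319282
θ̈ = (θ̇'−θ̇)/dt = (0.889448732−0.816417748)/0.031924 = 2.287651
sinθ=0.153599, cosθ=0.988133
F = (M+m)·ẍ + m·l·cosθ·θ̈ − m·l·sinθ·θ̇² = -3.020690 + 0.676350 − 0.030632 = -2.374973

F = -2.374973 N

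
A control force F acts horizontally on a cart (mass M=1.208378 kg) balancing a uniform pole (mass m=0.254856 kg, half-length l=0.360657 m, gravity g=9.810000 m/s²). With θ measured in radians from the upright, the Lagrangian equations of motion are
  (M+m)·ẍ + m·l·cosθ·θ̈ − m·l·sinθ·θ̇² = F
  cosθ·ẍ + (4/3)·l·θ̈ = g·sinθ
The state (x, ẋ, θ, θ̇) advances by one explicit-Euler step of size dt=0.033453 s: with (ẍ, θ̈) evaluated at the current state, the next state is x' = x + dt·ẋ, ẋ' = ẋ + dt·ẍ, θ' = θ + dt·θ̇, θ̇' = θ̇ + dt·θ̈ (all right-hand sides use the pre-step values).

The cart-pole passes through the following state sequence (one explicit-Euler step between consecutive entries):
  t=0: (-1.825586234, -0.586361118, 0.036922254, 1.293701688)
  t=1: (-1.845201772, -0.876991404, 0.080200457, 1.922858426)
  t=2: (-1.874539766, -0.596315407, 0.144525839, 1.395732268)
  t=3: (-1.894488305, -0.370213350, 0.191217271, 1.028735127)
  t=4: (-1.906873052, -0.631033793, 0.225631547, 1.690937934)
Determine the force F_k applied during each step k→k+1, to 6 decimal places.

F_0 = -10.990350 N
F_1 = 10.805861 N
F_2 = 8.866064 N
F_3 = -9.640463 N

step 0→1:
  ẍ = (ẋ'−ẋ)/dt = (-0.876991404−-0.586361118)/0.033453 = -8.687720
  θ̈ = (θ̇'−θ̇)/dt = (1.922858426−1.293701688)/0.033453 = 18.807184
  sinθ=0.036914, cosθ=0.999318
  F = (M+m)·ẍ + m·l·cosθ·θ̈ − m·l·sinθ·θ̇² = -12.712167 + 1.727495 − 0.005679 = -10.990350
step 1→2:
  ẍ = (ẋ'−ẋ)/dt = (-0.596315407−-0.876991404)/0.033453 = 8.390159
  θ̈ = (θ̇'−θ̇)/dt = (1.395732268−1.922858426)/0.033453 = -15.757216
  sinθ=0.080115, cosθ=0.996786
  F = (M+m)·ẍ + m·l·cosθ·θ̈ − m·l·sinθ·θ̇² = 12.276766 + -1.443679 − 0.027227 = 10.805861
step 2→3:
  ẍ = (ẋ'−ẋ)/dt = (-0.370213350−-0.596315407)/0.033453 = 6.758798
  θ̈ = (θ̇'−θ̇)/dt = (1.028735127−1.395732268)/0.033453 = -10.970530
  sinθ=0.144023, cosθ=0.989574
  F = (M+m)·ẍ + m·l·cosθ·θ̈ − m·l·sinθ·θ̇² = 9.889702 + -0.997850 − 0.025788 = 8.866064
step 3→4:
  ẍ = (ẋ'−ẋ)/dt = (-0.631033793−-0.370213350)/0.033453 = -7.796623
  θ̈ = (θ̇'−θ̇)/dt = (1.690937934−1.028735127)/0.033453 = 19.795020
  sinθ=0.190054, cosθ=0.981774
  F = (M+m)·ẍ + m·l·cosθ·θ̈ − m·l·sinθ·θ̇² = -11.408284 + 1.786309 − 0.018487 = -9.640463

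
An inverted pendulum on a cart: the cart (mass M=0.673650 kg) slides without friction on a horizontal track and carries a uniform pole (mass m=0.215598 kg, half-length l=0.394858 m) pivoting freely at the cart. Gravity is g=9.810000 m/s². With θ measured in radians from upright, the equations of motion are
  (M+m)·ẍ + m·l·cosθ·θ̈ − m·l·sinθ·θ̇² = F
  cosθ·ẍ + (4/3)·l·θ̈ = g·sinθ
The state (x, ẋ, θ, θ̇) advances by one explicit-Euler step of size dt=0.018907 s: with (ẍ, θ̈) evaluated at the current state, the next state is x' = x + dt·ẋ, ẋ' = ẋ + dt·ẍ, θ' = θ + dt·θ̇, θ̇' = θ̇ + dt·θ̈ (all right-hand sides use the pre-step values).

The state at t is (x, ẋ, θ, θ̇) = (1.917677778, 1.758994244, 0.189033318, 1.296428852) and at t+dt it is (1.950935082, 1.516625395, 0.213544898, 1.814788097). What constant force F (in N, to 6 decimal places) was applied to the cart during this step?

ẍ = (ẋ'−ẋ)/dt = (1.516625395−1.758994244)/0.018907 = -12.819001
θ̈ = (θ̇'−θ̇)/dt = (1.814788097−1.296428852)/0.018907 = 27.416261
sinθ=0.187910, cosθ=0.982186
F = (M+m)·ẍ + m·l·cosθ·θ̈ − m·l·sinθ·θ̇² = -11.399271 + 2.292386 − 0.026886 = -9.133771

F = -9.133771 N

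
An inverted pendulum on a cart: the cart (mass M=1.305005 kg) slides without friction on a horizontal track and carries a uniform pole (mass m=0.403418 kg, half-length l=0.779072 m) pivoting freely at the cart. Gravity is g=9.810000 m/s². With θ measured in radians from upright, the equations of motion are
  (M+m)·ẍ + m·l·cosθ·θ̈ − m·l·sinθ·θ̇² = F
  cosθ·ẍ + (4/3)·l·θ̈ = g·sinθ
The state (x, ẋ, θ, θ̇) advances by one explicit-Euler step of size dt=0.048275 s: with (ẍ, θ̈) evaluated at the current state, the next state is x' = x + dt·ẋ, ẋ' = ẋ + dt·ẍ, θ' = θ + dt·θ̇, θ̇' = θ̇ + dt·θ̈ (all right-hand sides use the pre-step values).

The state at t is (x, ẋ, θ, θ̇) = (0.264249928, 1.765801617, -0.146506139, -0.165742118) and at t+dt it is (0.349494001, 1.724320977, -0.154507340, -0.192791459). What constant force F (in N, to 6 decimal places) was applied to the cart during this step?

ẍ = (ẋ'−ẋ)/dt = (1.724320977−1.765801617)/0.048275 = -0.859257
θ̈ = (θ̇'−θ̇)/dt = (-0.192791459−-0.165742118)/0.048275 = -0.560318
sinθ=-0.145983, cosθ=0.989287
F = (M+m)·ẍ + m·l·cosθ·θ̈ − m·l·sinθ·θ̇² = -1.467975 + -0.174217 − -0.001260 = -1.640931

F = -1.640931 N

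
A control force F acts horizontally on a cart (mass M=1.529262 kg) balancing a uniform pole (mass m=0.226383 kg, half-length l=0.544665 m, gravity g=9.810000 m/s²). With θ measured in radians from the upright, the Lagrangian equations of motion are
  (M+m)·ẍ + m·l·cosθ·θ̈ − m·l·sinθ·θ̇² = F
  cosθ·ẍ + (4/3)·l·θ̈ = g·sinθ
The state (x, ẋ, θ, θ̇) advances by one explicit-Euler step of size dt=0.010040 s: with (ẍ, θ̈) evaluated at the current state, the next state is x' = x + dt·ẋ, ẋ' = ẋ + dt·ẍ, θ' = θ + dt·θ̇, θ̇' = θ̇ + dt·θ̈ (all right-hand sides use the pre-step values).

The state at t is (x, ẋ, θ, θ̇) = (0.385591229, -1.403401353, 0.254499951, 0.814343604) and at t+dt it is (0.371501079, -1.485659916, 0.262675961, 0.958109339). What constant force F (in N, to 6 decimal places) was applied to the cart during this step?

ẍ = (ẋ'−ẋ)/dt = (-1.485659916−-1.403401353)/0.010040 = -8.193084
θ̈ = (θ̇'−θ̇)/dt = (0.958109339−0.814343604)/0.010040 = 14.319296
sinθ=0.251761, cosθ=0.967789
F = (M+m)·ẍ + m·l·cosθ·θ̈ − m·l·sinθ·θ̇² = -14.384147 + 1.708739 − 0.020586 = -12.695994

F = -12.695994 N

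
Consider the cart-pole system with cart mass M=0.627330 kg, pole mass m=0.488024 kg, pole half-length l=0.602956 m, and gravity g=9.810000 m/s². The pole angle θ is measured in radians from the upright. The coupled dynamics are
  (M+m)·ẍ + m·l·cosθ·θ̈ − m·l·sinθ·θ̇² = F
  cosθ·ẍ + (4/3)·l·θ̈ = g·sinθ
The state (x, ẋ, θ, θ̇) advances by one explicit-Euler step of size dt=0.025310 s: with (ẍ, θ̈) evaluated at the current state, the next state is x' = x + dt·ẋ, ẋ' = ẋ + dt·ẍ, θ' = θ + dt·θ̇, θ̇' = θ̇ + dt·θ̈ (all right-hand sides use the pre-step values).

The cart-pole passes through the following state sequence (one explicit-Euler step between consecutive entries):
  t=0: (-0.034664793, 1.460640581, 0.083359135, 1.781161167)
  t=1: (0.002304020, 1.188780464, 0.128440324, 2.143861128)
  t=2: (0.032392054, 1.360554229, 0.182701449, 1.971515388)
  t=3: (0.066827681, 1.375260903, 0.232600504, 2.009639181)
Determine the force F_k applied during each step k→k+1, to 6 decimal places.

step 0→1:
  ẍ = (ẋ'−ẋ)/dt = (1.188780464−1.460640581)/0.025310 = -10.741214
  θ̈ = (θ̇'−θ̇)/dt = (2.143861128−1.781161167)/0.025310 = 14.330303
  sinθ=0.083263, cosθ=0.996528
  F = (M+m)·ẍ + m·l·cosθ·θ̈ − m·l·sinθ·θ̇² = -11.980256 + 4.202150 − 0.077729 = -7.855835
step 1→2:
  ẍ = (ẋ'−ẋ)/dt = (1.360554229−1.188780464)/0.025310 = 6.786794
  θ̈ = (θ̇'−θ̇)/dt = (1.971515388−2.143861128)/0.025310 = -6.809393
  sinθ=0.128087, cosθ=0.991763
  F = (M+m)·ẍ + m·l·cosθ·θ̈ − m·l·sinθ·θ̇² = 7.569678 + -1.987207 − 0.173231 = 5.409240
step 2→3:
  ẍ = (ẋ'−ẋ)/dt = (1.375260903−1.360554229)/0.025310 = 0.581062
  θ̈ = (θ̇'−θ̇)/dt = (2.009639181−1.971515388)/0.025310 = 1.506274
  sinθ=0.181687, cosθ=0.983356
  F = (M+m)·ẍ + m·l·cosθ·θ̈ − m·l·sinθ·θ̇² = 0.648090 + 0.435855 − 0.207802 = 0.876142

F_0 = -7.855835 N
F_1 = 5.409240 N
F_2 = 0.876142 N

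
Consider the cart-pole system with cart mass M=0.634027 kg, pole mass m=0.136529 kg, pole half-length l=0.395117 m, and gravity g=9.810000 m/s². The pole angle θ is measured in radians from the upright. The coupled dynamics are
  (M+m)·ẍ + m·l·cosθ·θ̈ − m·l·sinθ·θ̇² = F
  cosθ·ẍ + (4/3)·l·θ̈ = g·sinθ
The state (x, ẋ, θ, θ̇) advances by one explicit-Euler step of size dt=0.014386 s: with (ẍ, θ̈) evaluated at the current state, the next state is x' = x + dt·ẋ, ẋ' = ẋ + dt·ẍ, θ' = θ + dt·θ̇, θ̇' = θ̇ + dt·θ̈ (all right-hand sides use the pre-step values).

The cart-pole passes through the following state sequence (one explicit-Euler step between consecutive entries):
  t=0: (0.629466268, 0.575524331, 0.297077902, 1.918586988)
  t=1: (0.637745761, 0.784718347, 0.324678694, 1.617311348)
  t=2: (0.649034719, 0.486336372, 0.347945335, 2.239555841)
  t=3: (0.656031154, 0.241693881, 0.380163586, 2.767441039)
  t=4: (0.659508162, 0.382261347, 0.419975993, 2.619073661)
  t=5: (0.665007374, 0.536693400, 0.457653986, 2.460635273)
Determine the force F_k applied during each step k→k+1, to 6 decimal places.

step 0→1:
  ẍ = (ẋ'−ẋ)/dt = (0.784718347−0.575524331)/0.014386 = 14.541500
  θ̈ = (θ̇'−θ̇)/dt = (1.617311348−1.918586988)/0.014386 = -20.942280
  sinθ=0.292727, cosθ=0.956196
  F = (M+m)·ẍ + m·l·cosθ·θ̈ − m·l·sinθ·θ̇² = 11.205040 + -1.080243 − 0.058127 = 10.066670
step 1→2:
  ẍ = (ẋ'−ẋ)/dt = (0.486336372−0.784718347)/0.014386 = -20.741136
  θ̈ = (θ̇'−θ̇)/dt = (2.239555841−1.617311348)/0.014386 = 43.253475
  sinθ=0.319004, cosθ=0.947753
  F = (M+m)·ẍ + m·l·cosθ·θ̈ − m·l·sinθ·θ̇² = -15.982206 + 2.211398 − 0.045013 = -13.815821
step 2→3:
  ẍ = (ẋ'−ẋ)/dt = (0.241693881−0.486336372)/0.014386 = -17.005595
  θ̈ = (θ̇'−θ̇)/dt = (2.767441039−2.239555841)/0.014386 = 36.694369
  sinθ=0.340967, cosθ=0.940075
  F = (M+m)·ẍ + m·l·cosθ·θ̈ − m·l·sinθ·θ̇² = -13.103763 + 1.860856 − 0.092254 = -11.335162
step 3→4:
  ẍ = (ẋ'−ẋ)/dt = (0.382261347−0.241693881)/0.014386 = 9.771129
  θ̈ = (θ̇'−θ̇)/dt = (2.619073661−2.767441039)/0.014386 = -10.313317
  sinθ=0.371072, cosθ=0.928604
  F = (M+m)·ẍ + m·l·cosθ·θ̈ − m·l·sinθ·θ̇² = 7.529202 + -0.516630 − 0.153308 = 6.859264
step 4→5:
  ẍ = (ẋ'−ẋ)/dt = (0.536693400−0.382261347)/0.014386 = 10.734885
  θ̈ = (θ̇'−θ̇)/dt = (2.460635273−2.619073661)/0.014386 = -11.013373
  sinθ=0.407739, cosθ=0.913099
  F = (M+m)·ẍ + m·l·cosθ·θ̈ − m·l·sinθ·θ̇² = 8.271830 + -0.542486 − 0.150879 = 7.578465

F_0 = 10.066670 N
F_1 = -13.815821 N
F_2 = -11.335162 N
F_3 = 6.859264 N
F_4 = 7.578465 N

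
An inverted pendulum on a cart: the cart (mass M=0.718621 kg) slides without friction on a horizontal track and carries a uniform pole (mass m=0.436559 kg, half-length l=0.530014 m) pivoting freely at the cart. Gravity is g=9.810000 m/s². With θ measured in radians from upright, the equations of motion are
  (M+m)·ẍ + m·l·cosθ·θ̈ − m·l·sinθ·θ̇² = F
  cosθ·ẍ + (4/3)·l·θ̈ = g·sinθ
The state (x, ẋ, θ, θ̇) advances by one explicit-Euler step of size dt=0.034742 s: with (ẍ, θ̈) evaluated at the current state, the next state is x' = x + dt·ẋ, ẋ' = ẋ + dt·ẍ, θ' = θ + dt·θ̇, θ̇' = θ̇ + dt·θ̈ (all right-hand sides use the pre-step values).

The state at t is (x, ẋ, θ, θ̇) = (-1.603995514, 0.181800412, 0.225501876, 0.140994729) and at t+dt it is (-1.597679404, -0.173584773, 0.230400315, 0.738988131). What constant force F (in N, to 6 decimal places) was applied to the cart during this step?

F = -7.935858 N

ẍ = (ẋ'−ẋ)/dt = (-0.173584773−0.181800412)/0.034742 = -10.229267
θ̈ = (θ̇'−θ̇)/dt = (0.738988131−0.140994729)/0.034742 = 17.212406
sinθ=0.223596, cosθ=0.974682
F = (M+m)·ẍ + m·l·cosθ·θ̈ − m·l·sinθ·θ̇² = -11.816644 + 3.881815 − 0.001028 = -7.935858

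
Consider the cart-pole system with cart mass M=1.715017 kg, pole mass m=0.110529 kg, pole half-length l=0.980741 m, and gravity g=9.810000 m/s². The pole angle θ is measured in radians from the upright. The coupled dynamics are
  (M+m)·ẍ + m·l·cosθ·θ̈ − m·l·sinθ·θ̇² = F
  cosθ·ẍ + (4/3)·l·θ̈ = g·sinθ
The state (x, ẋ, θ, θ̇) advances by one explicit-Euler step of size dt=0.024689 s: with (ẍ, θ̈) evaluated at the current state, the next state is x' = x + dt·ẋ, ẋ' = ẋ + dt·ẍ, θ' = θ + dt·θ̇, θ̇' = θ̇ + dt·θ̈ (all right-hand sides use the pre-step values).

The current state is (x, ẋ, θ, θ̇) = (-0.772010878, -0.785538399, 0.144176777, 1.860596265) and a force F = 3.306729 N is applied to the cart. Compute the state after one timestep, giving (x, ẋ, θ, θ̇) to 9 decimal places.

(-0.791405036, -0.739609693, 0.190113038, 1.852449204)

sinθ=0.143677797, cosθ=0.989624520
temp = (F + m·l·θ̇²·sinθ)/(M+m) = (3.306729 + 0.053916851)/1.825546 = 1.840899025
θ̈ = (g·sinθ − cosθ·temp)/(l·(4/3 − m·cos²θ/(M+m))) = -0.329987489
ẍ = temp − m·l·θ̈·cosθ/(M+m) = 1.860290271
Euler: x'=-0.772010878+0.024689·-0.785538399=-0.791405036, ẋ'=-0.785538399+0.024689·1.860290271=-0.739609693
       θ'=0.144176777+0.024689·1.860596265=0.190113038, θ̇'=1.860596265+0.024689·-0.329987489=1.852449204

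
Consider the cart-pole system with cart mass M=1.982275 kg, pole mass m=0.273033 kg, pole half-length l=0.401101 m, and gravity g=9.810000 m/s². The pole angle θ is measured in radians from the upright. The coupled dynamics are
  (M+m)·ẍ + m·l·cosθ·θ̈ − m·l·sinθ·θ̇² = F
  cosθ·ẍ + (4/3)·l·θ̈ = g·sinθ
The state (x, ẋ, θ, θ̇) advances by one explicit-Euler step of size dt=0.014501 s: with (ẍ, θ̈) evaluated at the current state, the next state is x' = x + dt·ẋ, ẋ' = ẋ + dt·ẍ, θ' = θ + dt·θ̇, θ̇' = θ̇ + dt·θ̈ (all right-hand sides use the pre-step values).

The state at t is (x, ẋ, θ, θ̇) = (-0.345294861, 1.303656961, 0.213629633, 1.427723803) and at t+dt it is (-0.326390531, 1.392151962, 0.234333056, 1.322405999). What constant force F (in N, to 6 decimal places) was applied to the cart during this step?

ẍ = (ẋ'−ẋ)/dt = (1.392151962−1.303656961)/0.014501 = 6.102683
θ̈ = (θ̇'−θ̇)/dt = (1.322405999−1.427723803)/0.014501 = -7.262796
sinθ=0.212008, cosθ=0.977268
F = (M+m)·ẍ + m·l·cosθ·θ̈ − m·l·sinθ·θ̇² = 13.763429 + -0.777296 − 0.047327 = 12.938806

F = 12.938806 N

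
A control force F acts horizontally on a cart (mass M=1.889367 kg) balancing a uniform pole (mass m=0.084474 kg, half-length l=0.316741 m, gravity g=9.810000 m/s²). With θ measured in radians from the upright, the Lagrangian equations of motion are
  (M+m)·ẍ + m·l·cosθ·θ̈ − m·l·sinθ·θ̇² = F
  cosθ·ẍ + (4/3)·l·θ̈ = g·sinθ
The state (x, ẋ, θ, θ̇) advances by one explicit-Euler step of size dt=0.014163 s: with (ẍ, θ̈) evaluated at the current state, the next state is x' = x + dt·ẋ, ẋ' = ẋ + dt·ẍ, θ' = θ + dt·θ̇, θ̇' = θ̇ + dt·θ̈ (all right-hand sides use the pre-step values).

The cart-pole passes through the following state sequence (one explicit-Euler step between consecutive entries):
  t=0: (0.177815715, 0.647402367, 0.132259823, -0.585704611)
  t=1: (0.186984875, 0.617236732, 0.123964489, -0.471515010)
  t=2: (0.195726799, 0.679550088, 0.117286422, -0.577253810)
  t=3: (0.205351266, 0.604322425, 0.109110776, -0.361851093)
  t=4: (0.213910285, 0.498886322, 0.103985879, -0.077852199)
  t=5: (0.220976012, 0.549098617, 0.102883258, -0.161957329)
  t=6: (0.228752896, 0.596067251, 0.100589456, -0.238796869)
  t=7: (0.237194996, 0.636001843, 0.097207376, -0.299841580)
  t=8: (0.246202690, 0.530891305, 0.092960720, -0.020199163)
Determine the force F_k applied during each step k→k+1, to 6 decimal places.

F_0 = -3.991435 N
F_1 = 8.485403 N
F_2 = -10.081086 N
F_3 = -14.161259 N
F_4 = 6.839840 N
F_5 = 6.401364 N
F_6 = 5.450631 N
F_7 = -14.123272 N

step 0→1:
  ẍ = (ẋ'−ẋ)/dt = (0.617236732−0.647402367)/0.014163 = -2.129890
  θ̈ = (θ̇'−θ̇)/dt = (-0.471515010−-0.585704611)/0.014163 = 8.062529
  sinθ=0.131875, cosθ=0.991266
  F = (M+m)·ẍ + m·l·cosθ·θ̈ − m·l·sinθ·θ̇² = -4.204065 + 0.213840 − 0.001210 = -3.991435
step 1→2:
  ẍ = (ẋ'−ẋ)/dt = (0.679550088−0.617236732)/0.014163 = 4.399729
  θ̈ = (θ̇'−θ̇)/dt = (-0.577253810−-0.471515010)/0.014163 = -7.465848
  sinθ=0.123647, cosθ=0.992326
  F = (M+m)·ẍ + m·l·cosθ·θ̈ − m·l·sinθ·θ̇² = 8.684365 + -0.198226 − 0.000736 = 8.485403
step 2→3:
  ẍ = (ẋ'−ẋ)/dt = (0.604322425−0.679550088)/0.014163 = -5.311563
  θ̈ = (θ̇'−θ̇)/dt = (-0.361851093−-0.577253810)/0.014163 = 15.208834
  sinθ=0.117018, cosθ=0.993130
  F = (M+m)·ẍ + m·l·cosθ·θ̈ − m·l·sinθ·θ̇² = -10.484180 + 0.404138 − 0.001043 = -10.081086
step 3→4:
  ẍ = (ẋ'−ẋ)/dt = (0.498886322−0.604322425)/0.014163 = -7.444475
  θ̈ = (θ̇'−θ̇)/dt = (-0.077852199−-0.361851093)/0.014163 = 20.052171
  sinθ=0.108894, cosθ=0.994053
  F = (M+m)·ẍ + m·l·cosθ·θ̈ − m·l·sinθ·θ̇² = -14.694210 + 0.533333 − 0.000381 = -14.161259
step 4→5:
  ẍ = (ẋ'−ẋ)/dt = (0.549098617−0.498886322)/0.014163 = 3.545315
  θ̈ = (θ̇'−θ̇)/dt = (-0.161957329−-0.077852199)/0.014163 = -5.938370
  sinθ=0.103799, cosθ=0.994598
  F = (M+m)·ẍ + m·l·cosθ·θ̈ − m·l·sinθ·θ̇² = 6.997888 + -0.158031 − 0.000017 = 6.839840
step 5→6:
  ẍ = (ẋ'−ẋ)/dt = (0.596067251−0.549098617)/0.014163 = 3.316291
  θ̈ = (θ̇'−θ̇)/dt = (-0.238796869−-0.161957329)/0.014163 = -5.425372
  sinθ=0.102702, cosθ=0.994712
  F = (M+m)·ẍ + m·l·cosθ·θ̈ − m·l·sinθ·θ̇² = 6.545832 + -0.144396 − 0.000072 = 6.401364
step 6→7:
  ẍ = (ẋ'−ẋ)/dt = (0.636001843−0.596067251)/0.014163 = 2.819642
  θ̈ = (θ̇'−θ̇)/dt = (-0.299841580−-0.238796869)/0.014163 = -4.310154
  sinθ=0.100420, cosθ=0.994945
  F = (M+m)·ẍ + m·l·cosθ·θ̈ − m·l·sinθ·θ̇² = 5.565525 + -0.114741 − 0.000153 = 5.450631
step 7→8:
  ẍ = (ẋ'−ẋ)/dt = (0.530891305−0.636001843)/0.014163 = -7.421488
  θ̈ = (θ̇'−θ̇)/dt = (-0.020199163−-0.299841580)/0.014163 = 19.744575
  sinθ=0.097054, cosθ=0.995279
  F = (M+m)·ẍ + m·l·cosθ·θ̈ − m·l·sinθ·θ̇² = -14.648838 + 0.525799 − 0.000233 = -14.123272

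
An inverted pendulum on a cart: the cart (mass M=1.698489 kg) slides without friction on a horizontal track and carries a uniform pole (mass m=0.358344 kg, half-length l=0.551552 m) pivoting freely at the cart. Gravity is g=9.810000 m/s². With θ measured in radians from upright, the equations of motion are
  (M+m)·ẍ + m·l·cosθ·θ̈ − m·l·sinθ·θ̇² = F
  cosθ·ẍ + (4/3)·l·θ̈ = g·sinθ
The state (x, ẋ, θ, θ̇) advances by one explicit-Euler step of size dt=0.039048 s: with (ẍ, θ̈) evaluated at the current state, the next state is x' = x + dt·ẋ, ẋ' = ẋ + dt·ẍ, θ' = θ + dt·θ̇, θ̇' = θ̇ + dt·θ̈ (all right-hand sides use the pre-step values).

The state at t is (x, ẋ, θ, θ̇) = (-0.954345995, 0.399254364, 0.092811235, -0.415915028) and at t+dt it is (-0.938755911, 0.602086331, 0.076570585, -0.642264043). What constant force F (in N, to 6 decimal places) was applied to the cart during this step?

F = 9.540142 N

ẍ = (ẋ'−ẋ)/dt = (0.602086331−0.399254364)/0.039048 = 5.194427
θ̈ = (θ̇'−θ̇)/dt = (-0.642264043−-0.415915028)/0.039048 = -5.796687
sinθ=0.092678, cosθ=0.995696
F = (M+m)·ẍ + m·l·cosθ·θ̈ − m·l·sinθ·θ̇² = 10.684068 + -1.140757 − 0.003169 = 9.540142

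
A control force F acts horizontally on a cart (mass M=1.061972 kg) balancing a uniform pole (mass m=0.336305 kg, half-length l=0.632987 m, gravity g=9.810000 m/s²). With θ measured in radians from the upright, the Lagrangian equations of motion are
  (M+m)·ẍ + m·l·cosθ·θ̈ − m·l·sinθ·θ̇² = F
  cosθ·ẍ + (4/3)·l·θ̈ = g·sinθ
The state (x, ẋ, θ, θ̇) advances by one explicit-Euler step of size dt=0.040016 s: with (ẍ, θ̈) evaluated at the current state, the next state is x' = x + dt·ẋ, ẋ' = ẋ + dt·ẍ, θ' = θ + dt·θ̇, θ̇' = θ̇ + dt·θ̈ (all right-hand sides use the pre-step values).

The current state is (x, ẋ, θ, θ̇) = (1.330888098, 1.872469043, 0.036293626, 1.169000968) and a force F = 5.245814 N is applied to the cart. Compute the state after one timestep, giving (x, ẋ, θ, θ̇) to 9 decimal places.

(1.405816819, 2.052817972, 0.083072369, 0.972331083)

sinθ=0.036285659, cosθ=0.999341459
temp = (F + m·l·θ̇²·sinθ)/(M+m) = (5.245814 + 0.010555842)/1.398277 = 3.759176359
θ̈ = (g·sinθ − cosθ·temp)/(l·(4/3 − m·cos²θ/(M+m))) = -4.914781213
ẍ = temp − m·l·θ̈·cosθ/(M+m) = 4.506920460
Euler: x'=1.330888098+0.040016·1.872469043=1.405816819, ẋ'=1.872469043+0.040016·4.506920460=2.052817972
       θ'=0.036293626+0.040016·1.169000968=0.083072369, θ̇'=1.169000968+0.040016·-4.914781213=0.972331083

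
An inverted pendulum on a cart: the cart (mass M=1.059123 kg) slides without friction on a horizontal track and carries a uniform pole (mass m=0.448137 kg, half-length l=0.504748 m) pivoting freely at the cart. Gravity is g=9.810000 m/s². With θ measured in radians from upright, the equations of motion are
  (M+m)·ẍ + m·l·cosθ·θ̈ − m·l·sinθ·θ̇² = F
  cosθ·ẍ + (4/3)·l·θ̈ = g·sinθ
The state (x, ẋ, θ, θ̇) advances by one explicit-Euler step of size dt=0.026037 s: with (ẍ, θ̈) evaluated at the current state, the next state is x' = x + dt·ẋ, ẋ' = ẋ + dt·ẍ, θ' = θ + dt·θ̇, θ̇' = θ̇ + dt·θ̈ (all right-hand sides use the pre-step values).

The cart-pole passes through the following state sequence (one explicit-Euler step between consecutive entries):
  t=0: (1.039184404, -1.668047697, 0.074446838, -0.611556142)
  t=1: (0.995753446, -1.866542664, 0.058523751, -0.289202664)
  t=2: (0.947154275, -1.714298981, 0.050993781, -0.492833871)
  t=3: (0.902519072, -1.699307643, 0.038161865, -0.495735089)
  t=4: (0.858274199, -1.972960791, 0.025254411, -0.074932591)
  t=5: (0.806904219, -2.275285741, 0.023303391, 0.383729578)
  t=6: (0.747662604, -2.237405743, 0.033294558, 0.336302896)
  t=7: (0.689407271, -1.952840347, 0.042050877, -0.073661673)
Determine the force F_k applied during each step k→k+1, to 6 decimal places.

F_0 = -8.704312 N
F_1 = 7.046136 N
F_2 = 0.839864 N
F_3 = -12.190614 N
F_4 = -13.518015 N
F_5 = 1.780158 N
F_6 = 12.912809 N

step 0→1:
  ẍ = (ẋ'−ẋ)/dt = (-1.866542664−-1.668047697)/0.026037 = -7.623573
  θ̈ = (θ̇'−θ̇)/dt = (-0.289202664−-0.611556142)/0.026037 = 12.380592
  sinθ=0.074378, cosθ=0.997230
  F = (M+m)·ẍ + m·l·cosθ·θ̈ − m·l·sinθ·θ̇² = -11.490706 + 2.792687 − 0.006292 = -8.704312
step 1→2:
  ẍ = (ẋ'−ẋ)/dt = (-1.714298981−-1.866542664)/0.026037 = 5.847205
  θ̈ = (θ̇'−θ̇)/dt = (-0.492833871−-0.289202664)/0.026037 = -7.820840
  sinθ=0.058490, cosθ=0.998288
  F = (M+m)·ẍ + m·l·cosθ·θ̈ − m·l·sinθ·θ̇² = 8.813259 + -1.766016 − 0.001107 = 7.046136
step 2→3:
  ẍ = (ẋ'−ẋ)/dt = (-1.699307643−-1.714298981)/0.026037 = 0.575771
  θ̈ = (θ̇'−θ̇)/dt = (-0.495735089−-0.492833871)/0.026037 = -0.111427
  sinθ=0.050972, cosθ=0.998700
  F = (M+m)·ẍ + m·l·cosθ·θ̈ − m·l·sinθ·θ̇² = 0.867836 + -0.025172 − 0.002800 = 0.839864
step 3→4:
  ẍ = (ẋ'−ẋ)/dt = (-1.972960791−-1.699307643)/0.026037 = -10.510164
  θ̈ = (θ̇'−θ̇)/dt = (-0.074932591−-0.495735089)/0.026037 = 16.161712
  sinθ=0.038153, cosθ=0.999272
  F = (M+m)·ẍ + m·l·cosθ·θ̈ − m·l·sinθ·θ̇² = -15.841550 + 3.653057 − 0.002121 = -12.190614
step 4→5:
  ẍ = (ẋ'−ẋ)/dt = (-2.275285741−-1.972960791)/0.026037 = -11.611359
  θ̈ = (θ̇'−θ̇)/dt = (0.383729578−-0.074932591)/0.026037 = 17.615784
  sinθ=0.025252, cosθ=0.999681
  F = (M+m)·ẍ + m·l·cosθ·θ̈ − m·l·sinθ·θ̇² = -17.501337 + 3.983354 − 0.000032 = -13.518015
step 5→6:
  ẍ = (ẋ'−ẋ)/dt = (-2.237405743−-2.275285741)/0.026037 = 1.454853
  θ̈ = (θ̇'−θ̇)/dt = (0.336302896−0.383729578)/0.026037 = -1.821511
  sinθ=0.023301, cosθ=0.999728
  F = (M+m)·ẍ + m·l·cosθ·θ̈ − m·l·sinθ·θ̇² = 2.192841 + -0.411907 − 0.000776 = 1.780158
step 6→7:
  ẍ = (ẋ'−ẋ)/dt = (-1.952840347−-2.237405743)/0.026037 = 10.929270
  θ̈ = (θ̇'−θ̇)/dt = (-0.073661673−0.336302896)/0.026037 = -15.745461
  sinθ=0.033288, cosθ=0.999446
  F = (M+m)·ẍ + m·l·cosθ·θ̈ − m·l·sinθ·θ̇² = 16.473251 + -3.559590 − 0.000852 = 12.912809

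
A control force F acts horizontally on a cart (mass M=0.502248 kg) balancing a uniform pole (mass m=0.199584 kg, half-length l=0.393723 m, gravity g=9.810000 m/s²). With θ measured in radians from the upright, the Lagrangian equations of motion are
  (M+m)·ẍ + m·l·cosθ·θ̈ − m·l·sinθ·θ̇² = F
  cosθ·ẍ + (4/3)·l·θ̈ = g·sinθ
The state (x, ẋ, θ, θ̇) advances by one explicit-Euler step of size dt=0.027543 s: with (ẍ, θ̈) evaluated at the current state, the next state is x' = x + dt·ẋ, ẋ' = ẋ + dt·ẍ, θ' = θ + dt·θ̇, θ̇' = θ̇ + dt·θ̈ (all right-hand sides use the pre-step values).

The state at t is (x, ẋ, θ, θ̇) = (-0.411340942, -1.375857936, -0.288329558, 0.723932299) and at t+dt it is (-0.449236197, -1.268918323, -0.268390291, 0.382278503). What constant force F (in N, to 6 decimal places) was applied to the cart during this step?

ẍ = (ẋ'−ẋ)/dt = (-1.268918323−-1.375857936)/0.027543 = 3.882642
θ̈ = (θ̇'−θ̇)/dt = (0.382278503−0.723932299)/0.027543 = -12.404378
sinθ=-0.284351, cosθ=0.958720
F = (M+m)·ẍ + m·l·cosθ·θ̈ − m·l·sinθ·θ̇² = 2.724963 + -0.934509 − -0.011710 = 1.802164

F = 1.802164 N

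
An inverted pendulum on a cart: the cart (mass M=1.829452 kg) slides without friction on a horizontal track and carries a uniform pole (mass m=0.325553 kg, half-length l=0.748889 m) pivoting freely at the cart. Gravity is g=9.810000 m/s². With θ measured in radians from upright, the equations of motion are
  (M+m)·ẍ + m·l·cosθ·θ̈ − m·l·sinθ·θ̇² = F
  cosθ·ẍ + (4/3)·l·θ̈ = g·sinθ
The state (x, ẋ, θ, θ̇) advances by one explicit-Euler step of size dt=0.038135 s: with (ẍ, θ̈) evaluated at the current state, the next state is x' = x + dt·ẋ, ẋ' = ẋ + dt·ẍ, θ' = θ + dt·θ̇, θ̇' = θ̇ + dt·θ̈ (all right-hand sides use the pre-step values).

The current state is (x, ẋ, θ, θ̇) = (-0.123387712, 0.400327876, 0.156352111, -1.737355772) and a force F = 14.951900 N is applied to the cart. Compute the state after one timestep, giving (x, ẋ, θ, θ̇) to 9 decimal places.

(-0.108121208, 0.692753832, 0.090098049, -1.968302813)

sinθ=0.155715859, cosθ=0.987801889
temp = (F + m·l·θ̇²·sinθ)/(M+m) = (14.951900 + 0.114590740)/2.155005 = 6.991394795
θ̈ = (g·sinθ − cosθ·temp)/(l·(4/3 − m·cos²θ/(M+m))) = -6.056038842
ẍ = temp − m·l·θ̈·cosθ/(M+m) = 7.668177692
Euler: x'=-0.123387712+0.038135·0.400327876=-0.108121208, ẋ'=0.400327876+0.038135·7.668177692=0.692753832
       θ'=0.156352111+0.038135·-1.737355772=0.090098049, θ̇'=-1.737355772+0.038135·-6.056038842=-1.968302813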